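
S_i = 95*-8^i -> [95, -760, 6080, -48640, 389120]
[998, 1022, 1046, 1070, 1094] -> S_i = 998 + 24*i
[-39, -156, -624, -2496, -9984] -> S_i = -39*4^i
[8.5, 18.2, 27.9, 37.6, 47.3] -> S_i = 8.50 + 9.70*i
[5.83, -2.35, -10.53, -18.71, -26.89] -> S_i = 5.83 + -8.18*i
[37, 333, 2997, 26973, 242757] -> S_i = 37*9^i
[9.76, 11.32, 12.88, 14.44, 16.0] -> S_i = 9.76 + 1.56*i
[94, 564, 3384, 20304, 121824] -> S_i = 94*6^i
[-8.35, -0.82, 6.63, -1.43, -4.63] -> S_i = Random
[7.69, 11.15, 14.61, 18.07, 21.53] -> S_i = 7.69 + 3.46*i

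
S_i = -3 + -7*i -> [-3, -10, -17, -24, -31]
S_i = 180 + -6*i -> [180, 174, 168, 162, 156]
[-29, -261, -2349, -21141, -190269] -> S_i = -29*9^i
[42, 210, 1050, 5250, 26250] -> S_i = 42*5^i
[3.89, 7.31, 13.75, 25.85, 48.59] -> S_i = 3.89*1.88^i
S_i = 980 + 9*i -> [980, 989, 998, 1007, 1016]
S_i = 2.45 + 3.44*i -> [2.45, 5.89, 9.33, 12.77, 16.21]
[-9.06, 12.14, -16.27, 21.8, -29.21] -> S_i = -9.06*(-1.34)^i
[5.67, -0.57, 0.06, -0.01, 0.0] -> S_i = 5.67*(-0.10)^i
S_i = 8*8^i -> [8, 64, 512, 4096, 32768]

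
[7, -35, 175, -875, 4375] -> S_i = 7*-5^i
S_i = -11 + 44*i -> [-11, 33, 77, 121, 165]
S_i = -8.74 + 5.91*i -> [-8.74, -2.83, 3.08, 8.99, 14.9]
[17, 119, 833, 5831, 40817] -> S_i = 17*7^i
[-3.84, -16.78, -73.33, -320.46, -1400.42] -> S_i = -3.84*4.37^i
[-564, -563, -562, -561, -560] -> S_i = -564 + 1*i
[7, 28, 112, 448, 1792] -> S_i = 7*4^i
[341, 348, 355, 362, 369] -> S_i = 341 + 7*i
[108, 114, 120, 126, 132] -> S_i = 108 + 6*i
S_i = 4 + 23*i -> [4, 27, 50, 73, 96]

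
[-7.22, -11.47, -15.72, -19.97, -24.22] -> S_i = -7.22 + -4.25*i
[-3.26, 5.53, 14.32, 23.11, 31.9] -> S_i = -3.26 + 8.79*i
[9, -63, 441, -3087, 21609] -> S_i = 9*-7^i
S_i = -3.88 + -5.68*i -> [-3.88, -9.56, -15.24, -20.92, -26.6]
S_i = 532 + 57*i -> [532, 589, 646, 703, 760]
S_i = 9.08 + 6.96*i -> [9.08, 16.04, 23.0, 29.96, 36.92]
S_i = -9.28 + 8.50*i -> [-9.28, -0.78, 7.72, 16.22, 24.72]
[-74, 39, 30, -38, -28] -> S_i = Random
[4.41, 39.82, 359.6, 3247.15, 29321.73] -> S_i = 4.41*9.03^i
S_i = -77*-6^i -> [-77, 462, -2772, 16632, -99792]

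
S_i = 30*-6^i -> [30, -180, 1080, -6480, 38880]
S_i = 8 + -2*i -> [8, 6, 4, 2, 0]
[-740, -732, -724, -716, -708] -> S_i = -740 + 8*i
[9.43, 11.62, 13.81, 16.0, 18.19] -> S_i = 9.43 + 2.19*i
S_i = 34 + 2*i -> [34, 36, 38, 40, 42]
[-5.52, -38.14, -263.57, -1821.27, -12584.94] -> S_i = -5.52*6.91^i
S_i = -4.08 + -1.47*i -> [-4.08, -5.55, -7.02, -8.49, -9.96]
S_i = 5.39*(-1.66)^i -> [5.39, -8.95, 14.85, -24.66, 40.93]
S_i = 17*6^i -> [17, 102, 612, 3672, 22032]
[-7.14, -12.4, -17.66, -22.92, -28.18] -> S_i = -7.14 + -5.26*i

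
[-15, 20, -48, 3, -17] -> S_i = Random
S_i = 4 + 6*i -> [4, 10, 16, 22, 28]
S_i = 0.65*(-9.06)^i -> [0.65, -5.89, 53.35, -483.39, 4379.52]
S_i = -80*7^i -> [-80, -560, -3920, -27440, -192080]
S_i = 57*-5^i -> [57, -285, 1425, -7125, 35625]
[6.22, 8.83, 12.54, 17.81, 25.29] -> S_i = 6.22*1.42^i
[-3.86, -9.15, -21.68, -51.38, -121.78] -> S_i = -3.86*2.37^i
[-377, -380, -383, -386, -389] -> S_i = -377 + -3*i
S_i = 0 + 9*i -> [0, 9, 18, 27, 36]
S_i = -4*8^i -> [-4, -32, -256, -2048, -16384]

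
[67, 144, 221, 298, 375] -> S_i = 67 + 77*i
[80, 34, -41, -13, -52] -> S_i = Random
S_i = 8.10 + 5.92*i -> [8.1, 14.02, 19.94, 25.86, 31.78]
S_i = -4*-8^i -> [-4, 32, -256, 2048, -16384]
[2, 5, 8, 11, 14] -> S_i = 2 + 3*i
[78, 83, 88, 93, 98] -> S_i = 78 + 5*i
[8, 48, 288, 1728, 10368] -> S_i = 8*6^i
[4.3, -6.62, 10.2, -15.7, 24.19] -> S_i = 4.30*(-1.54)^i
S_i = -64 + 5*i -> [-64, -59, -54, -49, -44]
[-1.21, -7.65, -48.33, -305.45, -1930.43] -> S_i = -1.21*6.32^i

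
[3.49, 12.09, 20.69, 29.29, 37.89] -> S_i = 3.49 + 8.60*i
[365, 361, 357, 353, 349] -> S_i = 365 + -4*i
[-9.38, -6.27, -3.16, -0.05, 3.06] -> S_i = -9.38 + 3.11*i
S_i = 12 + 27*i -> [12, 39, 66, 93, 120]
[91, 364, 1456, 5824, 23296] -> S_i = 91*4^i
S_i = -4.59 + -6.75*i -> [-4.59, -11.34, -18.09, -24.84, -31.59]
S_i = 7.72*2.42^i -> [7.72, 18.68, 45.21, 109.41, 264.78]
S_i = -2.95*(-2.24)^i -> [-2.95, 6.61, -14.8, 33.16, -74.27]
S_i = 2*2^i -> [2, 4, 8, 16, 32]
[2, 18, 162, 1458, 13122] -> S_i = 2*9^i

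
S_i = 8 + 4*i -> [8, 12, 16, 20, 24]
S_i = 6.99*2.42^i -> [6.99, 16.92, 40.94, 99.07, 239.74]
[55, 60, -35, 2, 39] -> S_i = Random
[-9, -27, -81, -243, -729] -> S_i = -9*3^i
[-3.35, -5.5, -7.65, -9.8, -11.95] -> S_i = -3.35 + -2.15*i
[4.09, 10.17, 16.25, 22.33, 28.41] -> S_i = 4.09 + 6.08*i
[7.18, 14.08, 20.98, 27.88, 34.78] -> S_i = 7.18 + 6.90*i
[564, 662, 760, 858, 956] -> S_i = 564 + 98*i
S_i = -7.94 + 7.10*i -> [-7.94, -0.84, 6.26, 13.36, 20.46]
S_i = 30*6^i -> [30, 180, 1080, 6480, 38880]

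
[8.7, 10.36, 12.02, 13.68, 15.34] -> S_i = 8.70 + 1.66*i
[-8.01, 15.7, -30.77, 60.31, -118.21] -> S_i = -8.01*(-1.96)^i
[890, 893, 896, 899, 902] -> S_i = 890 + 3*i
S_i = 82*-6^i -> [82, -492, 2952, -17712, 106272]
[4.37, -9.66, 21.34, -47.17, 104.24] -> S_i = 4.37*(-2.21)^i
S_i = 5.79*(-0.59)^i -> [5.79, -3.42, 2.02, -1.19, 0.7]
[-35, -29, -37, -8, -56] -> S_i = Random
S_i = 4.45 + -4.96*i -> [4.45, -0.51, -5.47, -10.43, -15.39]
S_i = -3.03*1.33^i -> [-3.03, -4.03, -5.36, -7.13, -9.48]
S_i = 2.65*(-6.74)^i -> [2.65, -17.86, 120.38, -811.38, 5468.72]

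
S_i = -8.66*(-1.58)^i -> [-8.66, 13.68, -21.62, 34.16, -53.97]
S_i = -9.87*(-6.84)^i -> [-9.87, 67.51, -461.77, 3158.53, -21604.37]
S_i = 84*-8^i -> [84, -672, 5376, -43008, 344064]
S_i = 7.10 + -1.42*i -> [7.1, 5.68, 4.26, 2.84, 1.42]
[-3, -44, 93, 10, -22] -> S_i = Random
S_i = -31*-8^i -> [-31, 248, -1984, 15872, -126976]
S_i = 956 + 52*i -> [956, 1008, 1060, 1112, 1164]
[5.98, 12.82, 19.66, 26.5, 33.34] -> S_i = 5.98 + 6.84*i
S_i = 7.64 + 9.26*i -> [7.64, 16.9, 26.16, 35.42, 44.68]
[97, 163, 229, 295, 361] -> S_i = 97 + 66*i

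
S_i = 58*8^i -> [58, 464, 3712, 29696, 237568]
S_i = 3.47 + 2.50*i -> [3.47, 5.97, 8.47, 10.97, 13.47]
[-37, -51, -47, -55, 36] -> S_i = Random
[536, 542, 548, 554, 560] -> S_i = 536 + 6*i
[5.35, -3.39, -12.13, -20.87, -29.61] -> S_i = 5.35 + -8.74*i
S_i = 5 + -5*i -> [5, 0, -5, -10, -15]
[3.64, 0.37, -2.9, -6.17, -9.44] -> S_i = 3.64 + -3.27*i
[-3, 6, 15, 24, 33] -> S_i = -3 + 9*i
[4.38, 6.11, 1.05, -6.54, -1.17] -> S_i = Random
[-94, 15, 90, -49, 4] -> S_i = Random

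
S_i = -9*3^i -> [-9, -27, -81, -243, -729]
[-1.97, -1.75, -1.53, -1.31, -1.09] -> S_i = -1.97 + 0.22*i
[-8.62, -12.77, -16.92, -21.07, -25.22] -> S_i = -8.62 + -4.15*i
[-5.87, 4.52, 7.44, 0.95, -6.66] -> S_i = Random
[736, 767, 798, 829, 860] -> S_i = 736 + 31*i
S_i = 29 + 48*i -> [29, 77, 125, 173, 221]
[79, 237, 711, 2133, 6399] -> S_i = 79*3^i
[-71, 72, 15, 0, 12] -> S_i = Random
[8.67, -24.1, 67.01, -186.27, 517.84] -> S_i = 8.67*(-2.78)^i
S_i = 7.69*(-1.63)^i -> [7.69, -12.53, 20.43, -33.3, 54.28]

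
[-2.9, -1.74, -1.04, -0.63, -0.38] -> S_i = -2.90*0.60^i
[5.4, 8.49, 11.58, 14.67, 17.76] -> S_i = 5.40 + 3.09*i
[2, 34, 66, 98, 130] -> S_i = 2 + 32*i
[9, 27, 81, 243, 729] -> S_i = 9*3^i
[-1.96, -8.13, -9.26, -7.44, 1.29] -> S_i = Random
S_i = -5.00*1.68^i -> [-5.0, -8.4, -14.11, -23.71, -39.83]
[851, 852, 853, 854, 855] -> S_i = 851 + 1*i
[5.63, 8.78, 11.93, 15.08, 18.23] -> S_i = 5.63 + 3.15*i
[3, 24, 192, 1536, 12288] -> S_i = 3*8^i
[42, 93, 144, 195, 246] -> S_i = 42 + 51*i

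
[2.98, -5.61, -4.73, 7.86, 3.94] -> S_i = Random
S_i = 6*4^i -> [6, 24, 96, 384, 1536]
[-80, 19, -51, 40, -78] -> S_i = Random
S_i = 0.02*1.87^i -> [0.02, 0.04, 0.07, 0.13, 0.24]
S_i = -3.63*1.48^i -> [-3.63, -5.37, -7.95, -11.77, -17.42]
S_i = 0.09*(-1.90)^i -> [0.09, -0.17, 0.32, -0.62, 1.17]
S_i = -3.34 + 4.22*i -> [-3.34, 0.88, 5.1, 9.32, 13.54]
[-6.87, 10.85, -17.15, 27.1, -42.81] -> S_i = -6.87*(-1.58)^i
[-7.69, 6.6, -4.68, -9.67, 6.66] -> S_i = Random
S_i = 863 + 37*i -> [863, 900, 937, 974, 1011]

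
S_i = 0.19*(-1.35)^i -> [0.19, -0.26, 0.35, -0.47, 0.63]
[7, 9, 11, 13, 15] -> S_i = 7 + 2*i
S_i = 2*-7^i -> [2, -14, 98, -686, 4802]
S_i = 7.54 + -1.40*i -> [7.54, 6.14, 4.74, 3.34, 1.94]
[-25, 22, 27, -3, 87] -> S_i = Random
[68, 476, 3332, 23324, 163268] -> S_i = 68*7^i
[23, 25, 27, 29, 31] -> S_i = 23 + 2*i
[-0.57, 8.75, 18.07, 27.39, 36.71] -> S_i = -0.57 + 9.32*i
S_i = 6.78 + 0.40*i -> [6.78, 7.18, 7.58, 7.98, 8.38]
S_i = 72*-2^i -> [72, -144, 288, -576, 1152]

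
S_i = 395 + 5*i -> [395, 400, 405, 410, 415]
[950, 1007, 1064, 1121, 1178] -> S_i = 950 + 57*i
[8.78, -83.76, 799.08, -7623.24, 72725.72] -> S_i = 8.78*(-9.54)^i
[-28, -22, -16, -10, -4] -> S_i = -28 + 6*i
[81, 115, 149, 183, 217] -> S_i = 81 + 34*i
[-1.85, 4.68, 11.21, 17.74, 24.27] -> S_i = -1.85 + 6.53*i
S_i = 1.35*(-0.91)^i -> [1.35, -1.23, 1.12, -1.02, 0.93]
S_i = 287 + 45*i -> [287, 332, 377, 422, 467]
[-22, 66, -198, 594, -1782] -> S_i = -22*-3^i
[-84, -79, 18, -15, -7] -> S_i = Random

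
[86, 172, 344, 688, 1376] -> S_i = 86*2^i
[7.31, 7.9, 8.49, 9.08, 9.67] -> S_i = 7.31 + 0.59*i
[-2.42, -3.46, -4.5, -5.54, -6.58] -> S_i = -2.42 + -1.04*i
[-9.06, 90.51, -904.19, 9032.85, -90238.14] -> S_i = -9.06*(-9.99)^i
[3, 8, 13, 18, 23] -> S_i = 3 + 5*i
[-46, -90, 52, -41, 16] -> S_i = Random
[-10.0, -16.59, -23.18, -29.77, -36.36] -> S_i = -10.00 + -6.59*i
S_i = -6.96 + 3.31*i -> [-6.96, -3.65, -0.34, 2.97, 6.28]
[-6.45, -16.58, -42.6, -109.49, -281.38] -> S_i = -6.45*2.57^i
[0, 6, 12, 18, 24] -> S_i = 0 + 6*i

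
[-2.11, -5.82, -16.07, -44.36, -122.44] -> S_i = -2.11*2.76^i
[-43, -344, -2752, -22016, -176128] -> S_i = -43*8^i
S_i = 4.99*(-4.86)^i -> [4.99, -24.25, 117.86, -572.81, 2783.85]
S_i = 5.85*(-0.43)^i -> [5.85, -2.52, 1.08, -0.47, 0.2]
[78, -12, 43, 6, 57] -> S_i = Random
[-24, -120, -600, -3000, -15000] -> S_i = -24*5^i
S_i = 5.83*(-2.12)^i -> [5.83, -12.36, 26.2, -55.55, 117.76]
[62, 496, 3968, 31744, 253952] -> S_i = 62*8^i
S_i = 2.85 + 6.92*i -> [2.85, 9.77, 16.69, 23.61, 30.53]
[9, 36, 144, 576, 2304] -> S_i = 9*4^i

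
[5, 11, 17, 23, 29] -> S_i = 5 + 6*i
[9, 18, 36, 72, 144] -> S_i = 9*2^i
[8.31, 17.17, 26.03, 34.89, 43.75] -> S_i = 8.31 + 8.86*i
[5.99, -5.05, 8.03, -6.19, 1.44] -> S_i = Random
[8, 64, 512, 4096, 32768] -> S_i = 8*8^i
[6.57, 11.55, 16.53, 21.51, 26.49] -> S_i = 6.57 + 4.98*i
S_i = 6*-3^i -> [6, -18, 54, -162, 486]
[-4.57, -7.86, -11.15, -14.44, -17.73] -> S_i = -4.57 + -3.29*i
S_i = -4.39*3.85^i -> [-4.39, -16.9, -65.07, -250.52, -964.51]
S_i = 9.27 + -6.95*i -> [9.27, 2.32, -4.63, -11.58, -18.53]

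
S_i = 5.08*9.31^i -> [5.08, 47.29, 440.31, 4099.33, 38164.75]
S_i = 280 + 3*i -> [280, 283, 286, 289, 292]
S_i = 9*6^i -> [9, 54, 324, 1944, 11664]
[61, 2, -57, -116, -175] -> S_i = 61 + -59*i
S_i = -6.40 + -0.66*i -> [-6.4, -7.06, -7.72, -8.38, -9.04]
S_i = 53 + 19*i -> [53, 72, 91, 110, 129]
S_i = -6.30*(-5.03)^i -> [-6.3, 31.69, -159.4, 801.76, -4032.85]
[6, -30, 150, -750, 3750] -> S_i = 6*-5^i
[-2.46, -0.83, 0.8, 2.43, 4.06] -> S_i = -2.46 + 1.63*i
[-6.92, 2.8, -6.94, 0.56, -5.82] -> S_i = Random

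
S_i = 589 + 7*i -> [589, 596, 603, 610, 617]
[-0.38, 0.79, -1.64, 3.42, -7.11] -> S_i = -0.38*(-2.08)^i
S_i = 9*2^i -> [9, 18, 36, 72, 144]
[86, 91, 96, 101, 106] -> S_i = 86 + 5*i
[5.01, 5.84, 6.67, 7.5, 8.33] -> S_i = 5.01 + 0.83*i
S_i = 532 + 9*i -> [532, 541, 550, 559, 568]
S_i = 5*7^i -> [5, 35, 245, 1715, 12005]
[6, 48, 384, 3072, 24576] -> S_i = 6*8^i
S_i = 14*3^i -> [14, 42, 126, 378, 1134]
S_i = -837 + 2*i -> [-837, -835, -833, -831, -829]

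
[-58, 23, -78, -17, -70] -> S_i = Random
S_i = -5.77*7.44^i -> [-5.77, -42.93, -319.39, -2376.26, -17679.4]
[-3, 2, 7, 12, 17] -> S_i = -3 + 5*i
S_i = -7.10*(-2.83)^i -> [-7.1, 20.09, -56.86, 160.92, -455.41]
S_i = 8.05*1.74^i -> [8.05, 14.01, 24.37, 42.41, 73.79]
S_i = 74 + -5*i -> [74, 69, 64, 59, 54]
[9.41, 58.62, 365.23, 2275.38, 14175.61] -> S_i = 9.41*6.23^i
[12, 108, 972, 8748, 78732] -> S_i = 12*9^i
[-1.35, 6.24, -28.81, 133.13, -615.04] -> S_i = -1.35*(-4.62)^i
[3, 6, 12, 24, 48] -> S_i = 3*2^i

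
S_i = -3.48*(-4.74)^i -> [-3.48, 16.5, -78.19, 370.61, -1756.68]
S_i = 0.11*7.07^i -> [0.11, 0.78, 5.5, 38.87, 274.83]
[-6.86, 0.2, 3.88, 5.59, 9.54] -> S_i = Random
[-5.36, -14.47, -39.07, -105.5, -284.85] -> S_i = -5.36*2.70^i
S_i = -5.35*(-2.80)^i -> [-5.35, 14.98, -41.94, 117.44, -328.84]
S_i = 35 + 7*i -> [35, 42, 49, 56, 63]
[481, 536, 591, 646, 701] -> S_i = 481 + 55*i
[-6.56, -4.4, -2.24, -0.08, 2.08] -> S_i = -6.56 + 2.16*i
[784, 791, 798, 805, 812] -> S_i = 784 + 7*i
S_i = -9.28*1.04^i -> [-9.28, -9.65, -10.04, -10.44, -10.86]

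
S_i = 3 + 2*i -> [3, 5, 7, 9, 11]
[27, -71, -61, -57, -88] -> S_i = Random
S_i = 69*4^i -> [69, 276, 1104, 4416, 17664]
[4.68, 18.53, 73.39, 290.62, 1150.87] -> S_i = 4.68*3.96^i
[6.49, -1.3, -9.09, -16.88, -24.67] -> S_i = 6.49 + -7.79*i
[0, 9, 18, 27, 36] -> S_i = 0 + 9*i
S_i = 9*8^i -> [9, 72, 576, 4608, 36864]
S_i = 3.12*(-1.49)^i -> [3.12, -4.65, 6.93, -10.32, 15.38]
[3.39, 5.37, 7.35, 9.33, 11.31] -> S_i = 3.39 + 1.98*i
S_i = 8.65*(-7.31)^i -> [8.65, -63.23, 462.22, -3378.84, 24699.36]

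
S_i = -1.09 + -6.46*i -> [-1.09, -7.55, -14.01, -20.47, -26.93]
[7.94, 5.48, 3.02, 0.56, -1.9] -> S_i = 7.94 + -2.46*i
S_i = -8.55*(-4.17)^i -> [-8.55, 35.65, -148.68, 619.98, -2585.3]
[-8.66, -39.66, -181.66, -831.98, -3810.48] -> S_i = -8.66*4.58^i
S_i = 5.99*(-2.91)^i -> [5.99, -17.43, 50.72, -147.61, 429.54]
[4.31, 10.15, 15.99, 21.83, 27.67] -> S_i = 4.31 + 5.84*i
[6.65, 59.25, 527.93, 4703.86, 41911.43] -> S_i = 6.65*8.91^i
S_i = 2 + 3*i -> [2, 5, 8, 11, 14]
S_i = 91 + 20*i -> [91, 111, 131, 151, 171]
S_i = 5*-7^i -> [5, -35, 245, -1715, 12005]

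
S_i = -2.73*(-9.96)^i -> [-2.73, 27.19, -270.82, 2697.37, -26865.81]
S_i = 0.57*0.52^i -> [0.57, 0.3, 0.15, 0.08, 0.04]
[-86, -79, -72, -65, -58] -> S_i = -86 + 7*i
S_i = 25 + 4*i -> [25, 29, 33, 37, 41]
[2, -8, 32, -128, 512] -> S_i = 2*-4^i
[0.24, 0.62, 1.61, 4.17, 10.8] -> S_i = 0.24*2.59^i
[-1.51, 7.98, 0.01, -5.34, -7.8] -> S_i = Random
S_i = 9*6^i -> [9, 54, 324, 1944, 11664]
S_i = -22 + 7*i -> [-22, -15, -8, -1, 6]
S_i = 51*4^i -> [51, 204, 816, 3264, 13056]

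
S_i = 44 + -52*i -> [44, -8, -60, -112, -164]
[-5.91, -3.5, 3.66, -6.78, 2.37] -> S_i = Random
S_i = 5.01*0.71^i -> [5.01, 3.56, 2.53, 1.79, 1.27]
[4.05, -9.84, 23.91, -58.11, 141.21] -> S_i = 4.05*(-2.43)^i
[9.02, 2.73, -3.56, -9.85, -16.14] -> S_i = 9.02 + -6.29*i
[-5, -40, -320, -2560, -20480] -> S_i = -5*8^i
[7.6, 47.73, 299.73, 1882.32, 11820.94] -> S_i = 7.60*6.28^i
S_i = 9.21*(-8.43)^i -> [9.21, -77.64, 654.51, -5517.5, 46512.53]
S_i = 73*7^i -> [73, 511, 3577, 25039, 175273]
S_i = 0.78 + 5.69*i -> [0.78, 6.47, 12.16, 17.85, 23.54]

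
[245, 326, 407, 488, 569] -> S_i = 245 + 81*i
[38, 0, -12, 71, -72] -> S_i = Random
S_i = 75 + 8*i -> [75, 83, 91, 99, 107]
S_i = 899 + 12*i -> [899, 911, 923, 935, 947]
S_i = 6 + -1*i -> [6, 5, 4, 3, 2]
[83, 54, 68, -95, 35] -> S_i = Random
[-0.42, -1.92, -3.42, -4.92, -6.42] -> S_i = -0.42 + -1.50*i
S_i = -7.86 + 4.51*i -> [-7.86, -3.35, 1.16, 5.67, 10.18]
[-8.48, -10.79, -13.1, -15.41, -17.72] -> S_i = -8.48 + -2.31*i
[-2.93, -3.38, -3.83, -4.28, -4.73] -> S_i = -2.93 + -0.45*i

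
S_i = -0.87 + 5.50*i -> [-0.87, 4.63, 10.13, 15.63, 21.13]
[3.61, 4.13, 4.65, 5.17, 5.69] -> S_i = 3.61 + 0.52*i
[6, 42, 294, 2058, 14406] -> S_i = 6*7^i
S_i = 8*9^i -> [8, 72, 648, 5832, 52488]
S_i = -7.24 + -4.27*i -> [-7.24, -11.51, -15.78, -20.05, -24.32]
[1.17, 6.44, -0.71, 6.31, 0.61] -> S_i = Random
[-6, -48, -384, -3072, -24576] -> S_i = -6*8^i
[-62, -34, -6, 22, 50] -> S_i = -62 + 28*i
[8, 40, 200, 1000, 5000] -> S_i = 8*5^i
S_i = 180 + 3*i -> [180, 183, 186, 189, 192]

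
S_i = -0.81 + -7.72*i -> [-0.81, -8.53, -16.25, -23.97, -31.69]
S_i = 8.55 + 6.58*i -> [8.55, 15.13, 21.71, 28.29, 34.87]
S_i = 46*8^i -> [46, 368, 2944, 23552, 188416]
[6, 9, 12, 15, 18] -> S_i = 6 + 3*i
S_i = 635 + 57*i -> [635, 692, 749, 806, 863]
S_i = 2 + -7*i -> [2, -5, -12, -19, -26]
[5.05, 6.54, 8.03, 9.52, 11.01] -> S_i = 5.05 + 1.49*i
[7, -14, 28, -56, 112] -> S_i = 7*-2^i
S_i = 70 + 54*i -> [70, 124, 178, 232, 286]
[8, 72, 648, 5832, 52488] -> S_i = 8*9^i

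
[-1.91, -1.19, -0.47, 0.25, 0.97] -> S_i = -1.91 + 0.72*i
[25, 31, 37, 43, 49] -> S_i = 25 + 6*i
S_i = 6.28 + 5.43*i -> [6.28, 11.71, 17.14, 22.57, 28.0]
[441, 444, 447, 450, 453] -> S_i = 441 + 3*i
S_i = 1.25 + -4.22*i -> [1.25, -2.97, -7.19, -11.41, -15.63]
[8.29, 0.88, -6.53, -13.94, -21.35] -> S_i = 8.29 + -7.41*i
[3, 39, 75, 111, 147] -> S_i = 3 + 36*i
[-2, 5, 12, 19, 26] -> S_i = -2 + 7*i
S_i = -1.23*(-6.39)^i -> [-1.23, 7.86, -50.22, 320.93, -2050.73]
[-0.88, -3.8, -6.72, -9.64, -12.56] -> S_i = -0.88 + -2.92*i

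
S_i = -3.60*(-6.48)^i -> [-3.6, 23.33, -151.17, 979.55, -6347.5]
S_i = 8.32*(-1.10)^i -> [8.32, -9.15, 10.07, -11.07, 12.18]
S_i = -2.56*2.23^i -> [-2.56, -5.71, -12.73, -28.39, -63.31]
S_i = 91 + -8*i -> [91, 83, 75, 67, 59]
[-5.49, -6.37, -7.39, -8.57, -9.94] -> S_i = -5.49*1.16^i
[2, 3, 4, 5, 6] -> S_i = 2 + 1*i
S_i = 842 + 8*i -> [842, 850, 858, 866, 874]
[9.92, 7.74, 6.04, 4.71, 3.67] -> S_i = 9.92*0.78^i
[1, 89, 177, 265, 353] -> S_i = 1 + 88*i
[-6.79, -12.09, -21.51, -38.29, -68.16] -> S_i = -6.79*1.78^i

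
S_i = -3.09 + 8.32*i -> [-3.09, 5.23, 13.55, 21.87, 30.19]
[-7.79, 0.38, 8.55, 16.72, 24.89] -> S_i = -7.79 + 8.17*i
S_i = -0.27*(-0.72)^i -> [-0.27, 0.19, -0.14, 0.1, -0.07]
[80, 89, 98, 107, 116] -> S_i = 80 + 9*i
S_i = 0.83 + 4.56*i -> [0.83, 5.39, 9.95, 14.51, 19.07]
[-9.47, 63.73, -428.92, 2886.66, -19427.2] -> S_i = -9.47*(-6.73)^i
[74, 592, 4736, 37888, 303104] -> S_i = 74*8^i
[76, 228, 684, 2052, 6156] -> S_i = 76*3^i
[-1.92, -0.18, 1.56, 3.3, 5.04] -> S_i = -1.92 + 1.74*i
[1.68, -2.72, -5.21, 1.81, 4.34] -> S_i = Random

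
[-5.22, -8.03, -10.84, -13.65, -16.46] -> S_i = -5.22 + -2.81*i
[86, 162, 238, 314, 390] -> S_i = 86 + 76*i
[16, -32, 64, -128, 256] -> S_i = 16*-2^i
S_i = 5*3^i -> [5, 15, 45, 135, 405]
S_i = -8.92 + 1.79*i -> [-8.92, -7.13, -5.34, -3.55, -1.76]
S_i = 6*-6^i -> [6, -36, 216, -1296, 7776]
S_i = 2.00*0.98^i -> [2.0, 1.96, 1.92, 1.88, 1.84]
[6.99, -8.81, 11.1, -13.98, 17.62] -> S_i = 6.99*(-1.26)^i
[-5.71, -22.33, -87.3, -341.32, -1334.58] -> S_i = -5.71*3.91^i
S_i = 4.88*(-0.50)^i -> [4.88, -2.44, 1.22, -0.61, 0.3]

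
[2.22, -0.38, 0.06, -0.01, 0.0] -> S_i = 2.22*(-0.17)^i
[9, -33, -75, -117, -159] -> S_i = 9 + -42*i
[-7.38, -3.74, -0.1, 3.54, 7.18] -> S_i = -7.38 + 3.64*i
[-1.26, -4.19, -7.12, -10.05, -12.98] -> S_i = -1.26 + -2.93*i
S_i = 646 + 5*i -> [646, 651, 656, 661, 666]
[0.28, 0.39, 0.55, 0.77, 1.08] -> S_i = 0.28*1.40^i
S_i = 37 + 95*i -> [37, 132, 227, 322, 417]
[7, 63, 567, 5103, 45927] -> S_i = 7*9^i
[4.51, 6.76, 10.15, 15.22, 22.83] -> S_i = 4.51*1.50^i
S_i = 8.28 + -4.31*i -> [8.28, 3.97, -0.34, -4.65, -8.96]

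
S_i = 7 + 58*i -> [7, 65, 123, 181, 239]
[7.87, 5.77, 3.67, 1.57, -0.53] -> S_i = 7.87 + -2.10*i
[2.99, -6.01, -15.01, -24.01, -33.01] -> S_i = 2.99 + -9.00*i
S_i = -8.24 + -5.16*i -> [-8.24, -13.4, -18.56, -23.72, -28.88]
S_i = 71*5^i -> [71, 355, 1775, 8875, 44375]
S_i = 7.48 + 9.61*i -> [7.48, 17.09, 26.7, 36.31, 45.92]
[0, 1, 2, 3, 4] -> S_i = 0 + 1*i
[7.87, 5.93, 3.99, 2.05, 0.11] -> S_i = 7.87 + -1.94*i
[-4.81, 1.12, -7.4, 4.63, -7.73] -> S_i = Random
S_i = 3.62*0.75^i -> [3.62, 2.72, 2.04, 1.53, 1.15]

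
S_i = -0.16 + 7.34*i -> [-0.16, 7.18, 14.52, 21.86, 29.2]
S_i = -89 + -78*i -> [-89, -167, -245, -323, -401]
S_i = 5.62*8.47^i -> [5.62, 47.6, 403.18, 3414.97, 28924.77]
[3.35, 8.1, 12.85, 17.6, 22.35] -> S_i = 3.35 + 4.75*i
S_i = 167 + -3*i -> [167, 164, 161, 158, 155]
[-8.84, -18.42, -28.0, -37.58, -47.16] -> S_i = -8.84 + -9.58*i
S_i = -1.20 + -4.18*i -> [-1.2, -5.38, -9.56, -13.74, -17.92]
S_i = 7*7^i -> [7, 49, 343, 2401, 16807]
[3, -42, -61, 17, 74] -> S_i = Random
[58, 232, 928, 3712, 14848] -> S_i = 58*4^i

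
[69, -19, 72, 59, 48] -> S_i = Random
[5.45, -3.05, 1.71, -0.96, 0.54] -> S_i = 5.45*(-0.56)^i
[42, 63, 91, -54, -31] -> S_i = Random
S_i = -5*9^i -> [-5, -45, -405, -3645, -32805]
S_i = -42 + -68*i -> [-42, -110, -178, -246, -314]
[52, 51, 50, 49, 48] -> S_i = 52 + -1*i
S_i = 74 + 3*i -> [74, 77, 80, 83, 86]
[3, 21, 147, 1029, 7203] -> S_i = 3*7^i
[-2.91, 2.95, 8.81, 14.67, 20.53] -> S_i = -2.91 + 5.86*i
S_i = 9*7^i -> [9, 63, 441, 3087, 21609]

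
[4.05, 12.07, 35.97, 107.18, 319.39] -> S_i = 4.05*2.98^i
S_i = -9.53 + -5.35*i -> [-9.53, -14.88, -20.23, -25.58, -30.93]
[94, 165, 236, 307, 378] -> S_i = 94 + 71*i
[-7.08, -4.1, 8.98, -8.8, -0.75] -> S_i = Random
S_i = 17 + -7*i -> [17, 10, 3, -4, -11]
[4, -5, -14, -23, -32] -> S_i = 4 + -9*i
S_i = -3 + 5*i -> [-3, 2, 7, 12, 17]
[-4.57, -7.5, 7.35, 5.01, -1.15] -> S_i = Random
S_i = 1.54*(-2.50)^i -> [1.54, -3.85, 9.62, -24.06, 60.16]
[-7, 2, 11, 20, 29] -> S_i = -7 + 9*i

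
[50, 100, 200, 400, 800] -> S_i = 50*2^i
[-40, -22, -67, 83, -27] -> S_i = Random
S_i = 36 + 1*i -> [36, 37, 38, 39, 40]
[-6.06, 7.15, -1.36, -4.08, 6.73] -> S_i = Random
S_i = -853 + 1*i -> [-853, -852, -851, -850, -849]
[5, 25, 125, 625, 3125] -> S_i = 5*5^i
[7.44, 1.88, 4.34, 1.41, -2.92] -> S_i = Random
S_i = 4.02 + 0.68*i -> [4.02, 4.7, 5.38, 6.06, 6.74]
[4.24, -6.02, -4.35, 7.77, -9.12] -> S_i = Random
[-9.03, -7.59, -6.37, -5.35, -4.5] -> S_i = -9.03*0.84^i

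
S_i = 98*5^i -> [98, 490, 2450, 12250, 61250]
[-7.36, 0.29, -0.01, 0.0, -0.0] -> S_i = -7.36*(-0.04)^i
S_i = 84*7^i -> [84, 588, 4116, 28812, 201684]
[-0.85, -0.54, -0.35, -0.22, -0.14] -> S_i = -0.85*0.64^i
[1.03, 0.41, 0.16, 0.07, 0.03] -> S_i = 1.03*0.40^i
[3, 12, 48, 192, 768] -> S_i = 3*4^i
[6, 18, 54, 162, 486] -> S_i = 6*3^i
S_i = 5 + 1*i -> [5, 6, 7, 8, 9]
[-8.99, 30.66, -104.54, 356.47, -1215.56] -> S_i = -8.99*(-3.41)^i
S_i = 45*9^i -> [45, 405, 3645, 32805, 295245]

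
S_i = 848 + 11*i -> [848, 859, 870, 881, 892]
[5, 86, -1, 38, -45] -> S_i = Random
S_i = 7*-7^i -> [7, -49, 343, -2401, 16807]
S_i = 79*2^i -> [79, 158, 316, 632, 1264]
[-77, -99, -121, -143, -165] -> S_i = -77 + -22*i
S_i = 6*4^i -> [6, 24, 96, 384, 1536]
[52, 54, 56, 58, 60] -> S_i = 52 + 2*i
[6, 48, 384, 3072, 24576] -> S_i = 6*8^i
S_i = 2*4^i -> [2, 8, 32, 128, 512]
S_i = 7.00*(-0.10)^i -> [7.0, -0.7, 0.07, -0.01, 0.0]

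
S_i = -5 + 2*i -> [-5, -3, -1, 1, 3]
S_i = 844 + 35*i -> [844, 879, 914, 949, 984]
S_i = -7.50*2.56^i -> [-7.5, -19.2, -49.15, -125.83, -322.12]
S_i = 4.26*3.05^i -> [4.26, 12.99, 39.63, 120.87, 368.65]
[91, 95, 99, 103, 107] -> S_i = 91 + 4*i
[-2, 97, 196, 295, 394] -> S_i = -2 + 99*i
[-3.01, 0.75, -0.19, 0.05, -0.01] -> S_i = -3.01*(-0.25)^i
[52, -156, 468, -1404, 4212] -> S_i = 52*-3^i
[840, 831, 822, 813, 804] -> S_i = 840 + -9*i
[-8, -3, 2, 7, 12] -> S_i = -8 + 5*i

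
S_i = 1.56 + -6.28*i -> [1.56, -4.72, -11.0, -17.28, -23.56]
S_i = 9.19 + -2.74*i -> [9.19, 6.45, 3.71, 0.97, -1.77]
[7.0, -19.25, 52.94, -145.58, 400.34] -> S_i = 7.00*(-2.75)^i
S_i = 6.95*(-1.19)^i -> [6.95, -8.27, 9.84, -11.71, 13.94]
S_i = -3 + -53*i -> [-3, -56, -109, -162, -215]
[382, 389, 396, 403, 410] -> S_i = 382 + 7*i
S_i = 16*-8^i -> [16, -128, 1024, -8192, 65536]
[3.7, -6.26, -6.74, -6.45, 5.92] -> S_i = Random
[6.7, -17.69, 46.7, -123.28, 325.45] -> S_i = 6.70*(-2.64)^i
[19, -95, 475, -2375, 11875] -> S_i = 19*-5^i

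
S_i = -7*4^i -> [-7, -28, -112, -448, -1792]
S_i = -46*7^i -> [-46, -322, -2254, -15778, -110446]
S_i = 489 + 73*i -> [489, 562, 635, 708, 781]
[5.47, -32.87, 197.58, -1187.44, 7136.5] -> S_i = 5.47*(-6.01)^i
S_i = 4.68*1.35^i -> [4.68, 6.32, 8.53, 11.51, 15.54]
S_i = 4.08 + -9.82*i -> [4.08, -5.74, -15.56, -25.38, -35.2]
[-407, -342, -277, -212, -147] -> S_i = -407 + 65*i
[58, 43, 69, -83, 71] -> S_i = Random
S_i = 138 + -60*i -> [138, 78, 18, -42, -102]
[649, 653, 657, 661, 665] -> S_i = 649 + 4*i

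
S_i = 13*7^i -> [13, 91, 637, 4459, 31213]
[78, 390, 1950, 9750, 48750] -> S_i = 78*5^i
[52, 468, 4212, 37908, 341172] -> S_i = 52*9^i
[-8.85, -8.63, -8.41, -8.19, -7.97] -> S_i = -8.85 + 0.22*i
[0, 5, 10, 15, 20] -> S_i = 0 + 5*i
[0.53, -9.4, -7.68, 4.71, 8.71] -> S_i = Random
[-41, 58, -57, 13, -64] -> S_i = Random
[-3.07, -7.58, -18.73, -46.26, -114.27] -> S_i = -3.07*2.47^i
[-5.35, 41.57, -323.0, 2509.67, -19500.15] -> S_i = -5.35*(-7.77)^i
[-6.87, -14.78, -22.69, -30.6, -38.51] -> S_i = -6.87 + -7.91*i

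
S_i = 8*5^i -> [8, 40, 200, 1000, 5000]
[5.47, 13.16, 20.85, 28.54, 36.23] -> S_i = 5.47 + 7.69*i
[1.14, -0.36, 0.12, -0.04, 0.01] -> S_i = 1.14*(-0.32)^i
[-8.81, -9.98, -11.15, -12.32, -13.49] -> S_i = -8.81 + -1.17*i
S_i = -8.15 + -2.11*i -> [-8.15, -10.26, -12.37, -14.48, -16.59]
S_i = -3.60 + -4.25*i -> [-3.6, -7.85, -12.1, -16.35, -20.6]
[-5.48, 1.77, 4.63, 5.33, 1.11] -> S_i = Random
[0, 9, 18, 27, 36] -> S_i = 0 + 9*i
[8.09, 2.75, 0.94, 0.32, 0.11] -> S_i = 8.09*0.34^i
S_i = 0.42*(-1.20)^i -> [0.42, -0.5, 0.6, -0.73, 0.87]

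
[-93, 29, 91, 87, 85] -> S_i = Random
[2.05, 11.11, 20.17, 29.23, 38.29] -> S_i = 2.05 + 9.06*i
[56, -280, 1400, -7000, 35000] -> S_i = 56*-5^i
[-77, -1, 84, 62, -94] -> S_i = Random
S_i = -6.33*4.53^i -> [-6.33, -28.67, -129.9, -588.43, -2665.61]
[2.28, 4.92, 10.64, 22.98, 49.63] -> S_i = 2.28*2.16^i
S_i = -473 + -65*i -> [-473, -538, -603, -668, -733]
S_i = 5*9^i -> [5, 45, 405, 3645, 32805]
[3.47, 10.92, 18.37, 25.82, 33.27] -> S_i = 3.47 + 7.45*i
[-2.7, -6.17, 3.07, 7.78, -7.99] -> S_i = Random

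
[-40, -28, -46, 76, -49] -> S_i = Random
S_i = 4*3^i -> [4, 12, 36, 108, 324]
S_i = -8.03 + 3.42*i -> [-8.03, -4.61, -1.19, 2.23, 5.65]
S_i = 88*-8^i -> [88, -704, 5632, -45056, 360448]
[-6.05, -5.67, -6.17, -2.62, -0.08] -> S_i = Random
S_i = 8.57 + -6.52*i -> [8.57, 2.05, -4.47, -10.99, -17.51]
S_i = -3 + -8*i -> [-3, -11, -19, -27, -35]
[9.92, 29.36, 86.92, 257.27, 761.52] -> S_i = 9.92*2.96^i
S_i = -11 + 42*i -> [-11, 31, 73, 115, 157]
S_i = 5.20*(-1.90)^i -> [5.2, -9.88, 18.77, -35.67, 67.77]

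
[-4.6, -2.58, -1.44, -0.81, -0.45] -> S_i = -4.60*0.56^i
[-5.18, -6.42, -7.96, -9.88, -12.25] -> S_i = -5.18*1.24^i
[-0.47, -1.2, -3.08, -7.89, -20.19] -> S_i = -0.47*2.56^i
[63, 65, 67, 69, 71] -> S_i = 63 + 2*i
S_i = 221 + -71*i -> [221, 150, 79, 8, -63]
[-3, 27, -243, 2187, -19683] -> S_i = -3*-9^i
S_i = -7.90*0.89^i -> [-7.9, -7.03, -6.26, -5.57, -4.96]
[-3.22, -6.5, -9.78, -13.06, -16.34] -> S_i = -3.22 + -3.28*i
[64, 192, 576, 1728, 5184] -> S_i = 64*3^i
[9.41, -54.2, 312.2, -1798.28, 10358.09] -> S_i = 9.41*(-5.76)^i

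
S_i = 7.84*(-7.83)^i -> [7.84, -61.39, 480.66, -3763.58, 29468.84]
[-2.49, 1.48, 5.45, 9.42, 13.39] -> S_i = -2.49 + 3.97*i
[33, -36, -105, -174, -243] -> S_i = 33 + -69*i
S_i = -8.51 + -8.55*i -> [-8.51, -17.06, -25.61, -34.16, -42.71]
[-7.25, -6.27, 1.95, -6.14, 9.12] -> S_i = Random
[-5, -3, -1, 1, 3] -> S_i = -5 + 2*i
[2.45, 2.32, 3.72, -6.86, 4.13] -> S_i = Random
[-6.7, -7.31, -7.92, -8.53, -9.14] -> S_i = -6.70 + -0.61*i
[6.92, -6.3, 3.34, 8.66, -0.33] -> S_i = Random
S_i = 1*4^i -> [1, 4, 16, 64, 256]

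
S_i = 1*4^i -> [1, 4, 16, 64, 256]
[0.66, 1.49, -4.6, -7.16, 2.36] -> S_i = Random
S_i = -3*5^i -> [-3, -15, -75, -375, -1875]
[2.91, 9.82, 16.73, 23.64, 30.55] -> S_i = 2.91 + 6.91*i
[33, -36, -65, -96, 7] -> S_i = Random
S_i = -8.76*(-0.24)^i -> [-8.76, 2.1, -0.5, 0.12, -0.03]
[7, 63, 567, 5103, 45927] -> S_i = 7*9^i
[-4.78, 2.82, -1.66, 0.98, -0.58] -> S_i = -4.78*(-0.59)^i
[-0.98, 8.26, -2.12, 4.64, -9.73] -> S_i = Random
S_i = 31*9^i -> [31, 279, 2511, 22599, 203391]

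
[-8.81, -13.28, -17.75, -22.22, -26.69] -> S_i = -8.81 + -4.47*i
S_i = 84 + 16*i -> [84, 100, 116, 132, 148]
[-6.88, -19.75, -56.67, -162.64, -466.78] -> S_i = -6.88*2.87^i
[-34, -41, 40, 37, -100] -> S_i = Random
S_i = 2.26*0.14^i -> [2.26, 0.32, 0.04, 0.01, 0.0]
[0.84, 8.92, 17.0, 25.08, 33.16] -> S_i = 0.84 + 8.08*i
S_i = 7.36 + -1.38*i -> [7.36, 5.98, 4.6, 3.22, 1.84]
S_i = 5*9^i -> [5, 45, 405, 3645, 32805]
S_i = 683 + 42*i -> [683, 725, 767, 809, 851]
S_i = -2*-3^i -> [-2, 6, -18, 54, -162]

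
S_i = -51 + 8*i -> [-51, -43, -35, -27, -19]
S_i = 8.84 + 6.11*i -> [8.84, 14.95, 21.06, 27.17, 33.28]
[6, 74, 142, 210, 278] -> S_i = 6 + 68*i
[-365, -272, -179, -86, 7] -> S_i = -365 + 93*i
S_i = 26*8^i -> [26, 208, 1664, 13312, 106496]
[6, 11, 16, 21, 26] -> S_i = 6 + 5*i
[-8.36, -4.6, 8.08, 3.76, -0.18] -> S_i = Random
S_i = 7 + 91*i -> [7, 98, 189, 280, 371]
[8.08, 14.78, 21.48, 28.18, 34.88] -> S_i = 8.08 + 6.70*i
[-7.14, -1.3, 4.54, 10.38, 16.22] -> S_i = -7.14 + 5.84*i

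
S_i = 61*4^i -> [61, 244, 976, 3904, 15616]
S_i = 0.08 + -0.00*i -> [0.08, 0.08, 0.08, 0.08, 0.08]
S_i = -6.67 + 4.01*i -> [-6.67, -2.66, 1.35, 5.36, 9.37]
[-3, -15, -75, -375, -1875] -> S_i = -3*5^i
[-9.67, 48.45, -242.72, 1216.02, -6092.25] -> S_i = -9.67*(-5.01)^i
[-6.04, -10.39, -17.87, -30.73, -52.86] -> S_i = -6.04*1.72^i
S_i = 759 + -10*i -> [759, 749, 739, 729, 719]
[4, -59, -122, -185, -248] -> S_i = 4 + -63*i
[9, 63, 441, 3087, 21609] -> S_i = 9*7^i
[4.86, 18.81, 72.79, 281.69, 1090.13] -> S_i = 4.86*3.87^i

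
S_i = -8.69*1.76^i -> [-8.69, -15.29, -26.92, -47.38, -83.38]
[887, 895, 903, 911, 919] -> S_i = 887 + 8*i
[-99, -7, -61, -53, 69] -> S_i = Random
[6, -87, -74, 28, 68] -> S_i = Random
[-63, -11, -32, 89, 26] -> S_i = Random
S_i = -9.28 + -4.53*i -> [-9.28, -13.81, -18.34, -22.87, -27.4]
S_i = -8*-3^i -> [-8, 24, -72, 216, -648]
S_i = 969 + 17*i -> [969, 986, 1003, 1020, 1037]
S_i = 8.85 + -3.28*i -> [8.85, 5.57, 2.29, -0.99, -4.27]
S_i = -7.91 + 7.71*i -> [-7.91, -0.2, 7.51, 15.22, 22.93]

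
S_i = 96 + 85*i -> [96, 181, 266, 351, 436]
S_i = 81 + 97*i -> [81, 178, 275, 372, 469]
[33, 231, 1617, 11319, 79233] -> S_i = 33*7^i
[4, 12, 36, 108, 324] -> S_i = 4*3^i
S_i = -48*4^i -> [-48, -192, -768, -3072, -12288]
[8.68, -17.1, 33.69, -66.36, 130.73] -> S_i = 8.68*(-1.97)^i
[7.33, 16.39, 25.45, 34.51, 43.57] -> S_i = 7.33 + 9.06*i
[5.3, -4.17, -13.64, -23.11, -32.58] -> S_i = 5.30 + -9.47*i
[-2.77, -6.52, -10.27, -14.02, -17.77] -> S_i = -2.77 + -3.75*i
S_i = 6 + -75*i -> [6, -69, -144, -219, -294]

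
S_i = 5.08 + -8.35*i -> [5.08, -3.27, -11.62, -19.97, -28.32]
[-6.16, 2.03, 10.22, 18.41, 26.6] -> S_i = -6.16 + 8.19*i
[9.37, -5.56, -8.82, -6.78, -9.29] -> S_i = Random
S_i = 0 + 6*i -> [0, 6, 12, 18, 24]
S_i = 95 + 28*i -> [95, 123, 151, 179, 207]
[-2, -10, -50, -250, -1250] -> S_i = -2*5^i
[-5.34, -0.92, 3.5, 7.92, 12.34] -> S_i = -5.34 + 4.42*i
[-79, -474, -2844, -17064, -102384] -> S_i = -79*6^i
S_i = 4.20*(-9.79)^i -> [4.2, -41.12, 402.55, -3940.92, 38581.58]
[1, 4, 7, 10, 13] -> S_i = 1 + 3*i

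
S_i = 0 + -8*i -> [0, -8, -16, -24, -32]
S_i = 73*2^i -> [73, 146, 292, 584, 1168]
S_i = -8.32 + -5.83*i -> [-8.32, -14.15, -19.98, -25.81, -31.64]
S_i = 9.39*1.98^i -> [9.39, 18.59, 36.81, 72.89, 144.32]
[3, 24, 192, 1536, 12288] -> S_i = 3*8^i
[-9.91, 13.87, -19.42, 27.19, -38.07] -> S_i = -9.91*(-1.40)^i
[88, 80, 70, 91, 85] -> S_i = Random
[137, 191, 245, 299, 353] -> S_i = 137 + 54*i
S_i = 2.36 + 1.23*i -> [2.36, 3.59, 4.82, 6.05, 7.28]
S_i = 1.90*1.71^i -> [1.9, 3.25, 5.56, 9.5, 16.25]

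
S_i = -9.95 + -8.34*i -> [-9.95, -18.29, -26.63, -34.97, -43.31]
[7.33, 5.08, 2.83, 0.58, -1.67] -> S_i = 7.33 + -2.25*i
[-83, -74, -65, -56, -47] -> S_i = -83 + 9*i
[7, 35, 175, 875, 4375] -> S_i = 7*5^i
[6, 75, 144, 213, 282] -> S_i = 6 + 69*i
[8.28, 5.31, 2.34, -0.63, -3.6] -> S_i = 8.28 + -2.97*i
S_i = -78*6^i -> [-78, -468, -2808, -16848, -101088]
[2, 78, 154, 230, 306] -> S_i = 2 + 76*i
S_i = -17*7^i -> [-17, -119, -833, -5831, -40817]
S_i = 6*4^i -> [6, 24, 96, 384, 1536]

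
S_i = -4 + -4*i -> [-4, -8, -12, -16, -20]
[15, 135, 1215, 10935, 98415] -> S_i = 15*9^i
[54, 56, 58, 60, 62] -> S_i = 54 + 2*i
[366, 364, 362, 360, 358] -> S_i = 366 + -2*i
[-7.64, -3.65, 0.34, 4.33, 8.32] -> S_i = -7.64 + 3.99*i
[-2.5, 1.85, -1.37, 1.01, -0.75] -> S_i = -2.50*(-0.74)^i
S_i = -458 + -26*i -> [-458, -484, -510, -536, -562]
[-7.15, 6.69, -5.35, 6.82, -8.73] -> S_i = Random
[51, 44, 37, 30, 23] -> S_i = 51 + -7*i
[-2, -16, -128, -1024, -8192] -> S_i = -2*8^i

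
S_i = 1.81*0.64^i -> [1.81, 1.16, 0.74, 0.47, 0.3]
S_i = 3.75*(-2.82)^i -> [3.75, -10.58, 29.82, -84.1, 237.15]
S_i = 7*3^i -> [7, 21, 63, 189, 567]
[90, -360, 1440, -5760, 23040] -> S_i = 90*-4^i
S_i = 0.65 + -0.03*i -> [0.65, 0.62, 0.59, 0.56, 0.53]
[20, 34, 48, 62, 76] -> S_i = 20 + 14*i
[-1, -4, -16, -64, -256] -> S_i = -1*4^i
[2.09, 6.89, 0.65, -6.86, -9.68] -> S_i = Random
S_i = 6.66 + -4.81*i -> [6.66, 1.85, -2.96, -7.77, -12.58]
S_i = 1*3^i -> [1, 3, 9, 27, 81]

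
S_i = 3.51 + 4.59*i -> [3.51, 8.1, 12.69, 17.28, 21.87]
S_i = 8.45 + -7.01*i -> [8.45, 1.44, -5.57, -12.58, -19.59]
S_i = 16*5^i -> [16, 80, 400, 2000, 10000]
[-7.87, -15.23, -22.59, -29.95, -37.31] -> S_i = -7.87 + -7.36*i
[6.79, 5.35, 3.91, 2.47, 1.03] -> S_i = 6.79 + -1.44*i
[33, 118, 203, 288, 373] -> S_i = 33 + 85*i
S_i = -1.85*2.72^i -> [-1.85, -5.03, -13.69, -37.23, -101.26]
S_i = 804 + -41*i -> [804, 763, 722, 681, 640]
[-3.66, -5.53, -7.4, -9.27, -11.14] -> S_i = -3.66 + -1.87*i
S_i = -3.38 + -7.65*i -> [-3.38, -11.03, -18.68, -26.33, -33.98]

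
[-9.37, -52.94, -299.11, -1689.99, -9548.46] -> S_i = -9.37*5.65^i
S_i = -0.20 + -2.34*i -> [-0.2, -2.54, -4.88, -7.22, -9.56]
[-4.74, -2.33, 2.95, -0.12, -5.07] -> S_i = Random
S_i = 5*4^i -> [5, 20, 80, 320, 1280]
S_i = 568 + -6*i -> [568, 562, 556, 550, 544]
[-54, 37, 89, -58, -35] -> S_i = Random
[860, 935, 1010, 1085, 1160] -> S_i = 860 + 75*i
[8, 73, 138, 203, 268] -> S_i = 8 + 65*i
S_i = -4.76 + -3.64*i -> [-4.76, -8.4, -12.04, -15.68, -19.32]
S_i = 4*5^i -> [4, 20, 100, 500, 2500]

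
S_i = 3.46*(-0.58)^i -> [3.46, -2.01, 1.16, -0.68, 0.39]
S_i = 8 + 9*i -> [8, 17, 26, 35, 44]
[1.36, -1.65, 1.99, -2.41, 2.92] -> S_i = 1.36*(-1.21)^i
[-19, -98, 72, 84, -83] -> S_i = Random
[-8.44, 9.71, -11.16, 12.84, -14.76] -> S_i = -8.44*(-1.15)^i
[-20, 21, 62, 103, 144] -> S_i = -20 + 41*i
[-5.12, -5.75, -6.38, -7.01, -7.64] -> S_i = -5.12 + -0.63*i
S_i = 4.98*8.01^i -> [4.98, 39.89, 319.52, 2559.33, 20500.26]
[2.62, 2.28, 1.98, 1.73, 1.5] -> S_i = 2.62*0.87^i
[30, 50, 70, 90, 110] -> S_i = 30 + 20*i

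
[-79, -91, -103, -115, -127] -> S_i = -79 + -12*i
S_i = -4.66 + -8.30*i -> [-4.66, -12.96, -21.26, -29.56, -37.86]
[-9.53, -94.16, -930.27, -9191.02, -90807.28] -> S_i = -9.53*9.88^i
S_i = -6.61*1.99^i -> [-6.61, -13.15, -26.18, -52.09, -103.66]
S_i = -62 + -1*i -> [-62, -63, -64, -65, -66]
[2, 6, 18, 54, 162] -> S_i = 2*3^i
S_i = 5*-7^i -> [5, -35, 245, -1715, 12005]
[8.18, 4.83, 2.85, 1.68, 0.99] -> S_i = 8.18*0.59^i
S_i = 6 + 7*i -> [6, 13, 20, 27, 34]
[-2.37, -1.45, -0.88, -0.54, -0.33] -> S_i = -2.37*0.61^i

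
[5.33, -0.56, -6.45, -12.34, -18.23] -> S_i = 5.33 + -5.89*i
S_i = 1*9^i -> [1, 9, 81, 729, 6561]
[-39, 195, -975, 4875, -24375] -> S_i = -39*-5^i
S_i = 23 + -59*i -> [23, -36, -95, -154, -213]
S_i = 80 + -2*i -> [80, 78, 76, 74, 72]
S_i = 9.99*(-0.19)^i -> [9.99, -1.9, 0.36, -0.07, 0.01]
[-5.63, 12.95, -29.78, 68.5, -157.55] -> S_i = -5.63*(-2.30)^i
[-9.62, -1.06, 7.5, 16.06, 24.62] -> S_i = -9.62 + 8.56*i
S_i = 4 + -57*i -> [4, -53, -110, -167, -224]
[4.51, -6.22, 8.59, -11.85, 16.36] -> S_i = 4.51*(-1.38)^i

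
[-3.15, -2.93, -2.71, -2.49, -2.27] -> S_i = -3.15 + 0.22*i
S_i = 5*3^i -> [5, 15, 45, 135, 405]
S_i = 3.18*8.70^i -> [3.18, 27.67, 240.69, 2094.04, 18218.14]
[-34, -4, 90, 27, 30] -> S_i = Random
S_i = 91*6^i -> [91, 546, 3276, 19656, 117936]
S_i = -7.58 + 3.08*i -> [-7.58, -4.5, -1.42, 1.66, 4.74]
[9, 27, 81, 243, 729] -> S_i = 9*3^i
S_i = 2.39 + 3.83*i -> [2.39, 6.22, 10.05, 13.88, 17.71]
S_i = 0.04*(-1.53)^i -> [0.04, -0.06, 0.09, -0.14, 0.22]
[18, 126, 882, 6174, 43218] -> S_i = 18*7^i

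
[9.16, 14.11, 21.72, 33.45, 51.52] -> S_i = 9.16*1.54^i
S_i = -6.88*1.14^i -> [-6.88, -7.84, -8.94, -10.19, -11.62]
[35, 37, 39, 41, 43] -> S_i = 35 + 2*i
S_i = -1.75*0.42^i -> [-1.75, -0.74, -0.31, -0.13, -0.05]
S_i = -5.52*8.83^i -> [-5.52, -48.74, -430.39, -3800.33, -33556.9]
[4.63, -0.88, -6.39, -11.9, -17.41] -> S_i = 4.63 + -5.51*i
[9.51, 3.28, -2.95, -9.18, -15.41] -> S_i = 9.51 + -6.23*i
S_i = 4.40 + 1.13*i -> [4.4, 5.53, 6.66, 7.79, 8.92]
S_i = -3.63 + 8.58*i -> [-3.63, 4.95, 13.53, 22.11, 30.69]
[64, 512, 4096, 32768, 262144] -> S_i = 64*8^i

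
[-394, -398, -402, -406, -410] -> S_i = -394 + -4*i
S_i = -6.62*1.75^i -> [-6.62, -11.58, -20.27, -35.48, -62.09]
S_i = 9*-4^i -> [9, -36, 144, -576, 2304]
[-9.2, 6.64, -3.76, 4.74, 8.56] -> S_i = Random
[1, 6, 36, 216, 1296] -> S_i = 1*6^i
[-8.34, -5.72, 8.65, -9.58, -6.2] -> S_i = Random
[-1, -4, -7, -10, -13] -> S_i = -1 + -3*i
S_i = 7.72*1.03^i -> [7.72, 7.95, 8.19, 8.44, 8.69]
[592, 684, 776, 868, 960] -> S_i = 592 + 92*i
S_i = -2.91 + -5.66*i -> [-2.91, -8.57, -14.23, -19.89, -25.55]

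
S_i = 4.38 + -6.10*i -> [4.38, -1.72, -7.82, -13.92, -20.02]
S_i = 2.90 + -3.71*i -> [2.9, -0.81, -4.52, -8.23, -11.94]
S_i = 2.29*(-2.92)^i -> [2.29, -6.69, 19.53, -57.01, 166.48]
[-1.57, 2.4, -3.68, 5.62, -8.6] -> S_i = -1.57*(-1.53)^i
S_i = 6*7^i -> [6, 42, 294, 2058, 14406]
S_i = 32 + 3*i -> [32, 35, 38, 41, 44]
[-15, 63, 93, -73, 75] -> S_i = Random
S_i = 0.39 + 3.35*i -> [0.39, 3.74, 7.09, 10.44, 13.79]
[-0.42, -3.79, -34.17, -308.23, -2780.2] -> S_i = -0.42*9.02^i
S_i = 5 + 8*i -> [5, 13, 21, 29, 37]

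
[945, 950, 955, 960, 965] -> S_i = 945 + 5*i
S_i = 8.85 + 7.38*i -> [8.85, 16.23, 23.61, 30.99, 38.37]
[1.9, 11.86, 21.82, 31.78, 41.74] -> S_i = 1.90 + 9.96*i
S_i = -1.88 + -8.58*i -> [-1.88, -10.46, -19.04, -27.62, -36.2]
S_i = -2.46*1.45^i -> [-2.46, -3.57, -5.17, -7.5, -10.87]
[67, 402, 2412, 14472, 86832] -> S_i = 67*6^i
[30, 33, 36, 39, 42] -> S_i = 30 + 3*i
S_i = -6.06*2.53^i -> [-6.06, -15.33, -38.79, -98.14, -248.29]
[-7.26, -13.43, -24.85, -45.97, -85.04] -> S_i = -7.26*1.85^i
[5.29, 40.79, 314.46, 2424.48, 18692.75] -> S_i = 5.29*7.71^i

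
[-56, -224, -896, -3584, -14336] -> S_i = -56*4^i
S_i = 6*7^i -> [6, 42, 294, 2058, 14406]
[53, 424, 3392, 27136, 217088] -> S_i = 53*8^i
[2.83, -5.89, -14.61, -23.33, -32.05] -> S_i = 2.83 + -8.72*i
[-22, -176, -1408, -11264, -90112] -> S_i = -22*8^i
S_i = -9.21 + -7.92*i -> [-9.21, -17.13, -25.05, -32.97, -40.89]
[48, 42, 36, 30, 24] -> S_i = 48 + -6*i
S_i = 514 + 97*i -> [514, 611, 708, 805, 902]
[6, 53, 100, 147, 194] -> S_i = 6 + 47*i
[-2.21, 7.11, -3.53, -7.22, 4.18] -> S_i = Random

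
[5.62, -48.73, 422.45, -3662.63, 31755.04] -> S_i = 5.62*(-8.67)^i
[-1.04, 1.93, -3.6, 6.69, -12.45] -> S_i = -1.04*(-1.86)^i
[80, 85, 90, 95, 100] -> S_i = 80 + 5*i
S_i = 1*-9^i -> [1, -9, 81, -729, 6561]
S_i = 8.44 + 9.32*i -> [8.44, 17.76, 27.08, 36.4, 45.72]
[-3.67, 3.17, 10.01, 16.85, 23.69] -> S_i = -3.67 + 6.84*i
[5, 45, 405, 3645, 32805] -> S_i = 5*9^i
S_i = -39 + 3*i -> [-39, -36, -33, -30, -27]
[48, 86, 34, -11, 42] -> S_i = Random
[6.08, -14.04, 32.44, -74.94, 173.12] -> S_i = 6.08*(-2.31)^i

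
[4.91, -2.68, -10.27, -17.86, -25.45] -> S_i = 4.91 + -7.59*i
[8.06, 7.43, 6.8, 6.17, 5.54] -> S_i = 8.06 + -0.63*i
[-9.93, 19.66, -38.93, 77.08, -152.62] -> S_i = -9.93*(-1.98)^i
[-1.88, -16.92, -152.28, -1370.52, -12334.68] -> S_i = -1.88*9.00^i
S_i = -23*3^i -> [-23, -69, -207, -621, -1863]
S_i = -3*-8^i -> [-3, 24, -192, 1536, -12288]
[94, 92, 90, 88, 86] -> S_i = 94 + -2*i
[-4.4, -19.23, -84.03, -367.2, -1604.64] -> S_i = -4.40*4.37^i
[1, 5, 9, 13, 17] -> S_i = 1 + 4*i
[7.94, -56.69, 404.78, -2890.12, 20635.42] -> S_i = 7.94*(-7.14)^i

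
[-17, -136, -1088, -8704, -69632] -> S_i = -17*8^i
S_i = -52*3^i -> [-52, -156, -468, -1404, -4212]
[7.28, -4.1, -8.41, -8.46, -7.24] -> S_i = Random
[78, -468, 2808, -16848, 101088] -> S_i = 78*-6^i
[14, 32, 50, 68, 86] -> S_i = 14 + 18*i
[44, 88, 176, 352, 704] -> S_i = 44*2^i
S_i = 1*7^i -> [1, 7, 49, 343, 2401]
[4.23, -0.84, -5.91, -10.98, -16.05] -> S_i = 4.23 + -5.07*i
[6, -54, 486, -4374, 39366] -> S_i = 6*-9^i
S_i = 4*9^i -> [4, 36, 324, 2916, 26244]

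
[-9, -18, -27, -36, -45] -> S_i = -9 + -9*i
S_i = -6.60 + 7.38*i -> [-6.6, 0.78, 8.16, 15.54, 22.92]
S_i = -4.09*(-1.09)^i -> [-4.09, 4.46, -4.86, 5.3, -5.77]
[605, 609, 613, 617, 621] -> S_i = 605 + 4*i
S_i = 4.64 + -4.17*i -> [4.64, 0.47, -3.7, -7.87, -12.04]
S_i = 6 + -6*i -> [6, 0, -6, -12, -18]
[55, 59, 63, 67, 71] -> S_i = 55 + 4*i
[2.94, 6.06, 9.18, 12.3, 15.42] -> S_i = 2.94 + 3.12*i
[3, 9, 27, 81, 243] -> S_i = 3*3^i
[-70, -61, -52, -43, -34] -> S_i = -70 + 9*i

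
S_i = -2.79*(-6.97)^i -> [-2.79, 19.45, -135.54, 944.72, -6584.69]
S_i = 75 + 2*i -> [75, 77, 79, 81, 83]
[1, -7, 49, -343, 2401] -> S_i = 1*-7^i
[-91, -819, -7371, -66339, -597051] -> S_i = -91*9^i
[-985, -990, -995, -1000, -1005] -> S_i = -985 + -5*i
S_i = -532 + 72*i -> [-532, -460, -388, -316, -244]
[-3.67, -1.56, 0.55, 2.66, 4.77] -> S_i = -3.67 + 2.11*i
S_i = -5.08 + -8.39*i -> [-5.08, -13.47, -21.86, -30.25, -38.64]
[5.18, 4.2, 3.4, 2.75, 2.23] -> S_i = 5.18*0.81^i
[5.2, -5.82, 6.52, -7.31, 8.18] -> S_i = 5.20*(-1.12)^i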